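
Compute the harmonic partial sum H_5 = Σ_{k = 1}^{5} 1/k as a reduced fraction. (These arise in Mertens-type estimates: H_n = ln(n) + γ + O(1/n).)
H_5 = 137/60

Direct summation: H_5 = 1 + 1/2 + ... + 1/5. The least common denominator is lcm(1, ..., 5) = 60; over this denominator the numerator is 60 + 30 + 20 + 15 + 12 = 137, so H_5 = 137/60 (already in lowest terms) ≈ 2.28333. (The PNT-adjacent estimate ln(5) + γ ≈ 2.18665 matches within O(1/n).)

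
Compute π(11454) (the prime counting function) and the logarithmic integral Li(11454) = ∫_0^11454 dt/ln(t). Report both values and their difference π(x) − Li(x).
π(11454) = 1381;  Li(11454) ≈ 1402.83;  π(x) − Li(x) ≈ -21.83.

Direct count of primes ≤ 11454 gives π(11454) = 1381. Numerical evaluation of the logarithmic integral gives Li(11454) ≈ 1402.83. The difference π(x) − Li(x) ≈ -21.83 is typically negative for small/moderate x (Li(x) overestimates), though Littlewood's theorem shows this sign changes infinitely often.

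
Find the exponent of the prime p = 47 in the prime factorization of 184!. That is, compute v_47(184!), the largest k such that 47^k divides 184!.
v_47(184!) = 3

Legendre's formula: v_p(n!) = Σ_{k ≥ 1} ⌊n / p^k⌋. For p = 47, n = 184, the terms are:
  ⌊184/47^1⌋ = ⌊184/47⌋ = 3
(the next term ⌊184/47^2⌋ = 0, terminating the sum). Summing: v_47(184!) = 3 = 3.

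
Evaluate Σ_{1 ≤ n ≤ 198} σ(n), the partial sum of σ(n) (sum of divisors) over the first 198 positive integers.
Σ_{n ≤ 198} σ(n) = 32379

Compute σ(n) for each 1 ≤ n ≤ 198: σ(1) = 1, σ(2) = 3, σ(3) = 4, σ(4) = 7, σ(5) = 6, σ(6) = 12, σ(7) = 8, σ(8) = 15, σ(9) = 13, σ(10) = 18, σ(11) = 12, σ(12) = 28, σ(13) = 14, σ(14) = 24, σ(15) = 24, σ(16) = 31, σ(17) = 18, σ(18) = 39, σ(19) = 20, σ(20) = 42, σ(21) = 32, σ(22) = 36, σ(23) = 24, σ(24) = 60, σ(25) = 31, σ(26) = 42, σ(27) = 40, σ(28) = 56, σ(29) = 30, σ(30) = 72, σ(31) = 32, σ(32) = 63, σ(33) = 48, σ(34) = 54, σ(35) = 48, σ(36) = 91, σ(37) = 38, σ(38) = 60, σ(39) = 56, σ(40) = 90, σ(41) = 42, σ(42) = 96, σ(43) = 44, σ(44) = 84, σ(45) = 78, σ(46) = 72, σ(47) = 48, σ(48) = 124, σ(49) = 57, σ(50) = 93, σ(51) = 72, σ(52) = 98, σ(53) = 54, σ(54) = 120, σ(55) = 72, σ(56) = 120, σ(57) = 80, σ(58) = 90, σ(59) = 60, σ(60) = 168, σ(61) = 62, σ(62) = 96, σ(63) = 104, σ(64) = 127, σ(65) = 84, σ(66) = 144, σ(67) = 68, σ(68) = 126, σ(69) = 96, σ(70) = 144, σ(71) = 72, σ(72) = 195, σ(73) = 74, σ(74) = 114, σ(75) = 124, σ(76) = 140, σ(77) = 96, σ(78) = 168, σ(79) = 80, σ(80) = 186, σ(81) = 121, σ(82) = 126, σ(83) = 84, σ(84) = 224, σ(85) = 108, σ(86) = 132, σ(87) = 120, σ(88) = 180, σ(89) = 90, σ(90) = 234, σ(91) = 112, σ(92) = 168, σ(93) = 128, σ(94) = 144, σ(95) = 120, σ(96) = 252, σ(97) = 98, σ(98) = 171, σ(99) = 156, σ(100) = 217, σ(101) = 102, σ(102) = 216, σ(103) = 104, σ(104) = 210, σ(105) = 192, σ(106) = 162, σ(107) = 108, σ(108) = 280, σ(109) = 110, σ(110) = 216, σ(111) = 152, σ(112) = 248, σ(113) = 114, σ(114) = 240, σ(115) = 144, σ(116) = 210, σ(117) = 182, σ(118) = 180, σ(119) = 144, σ(120) = 360, σ(121) = 133, σ(122) = 186, σ(123) = 168, σ(124) = 224, σ(125) = 156, σ(126) = 312, σ(127) = 128, σ(128) = 255, σ(129) = 176, σ(130) = 252, σ(131) = 132, σ(132) = 336, σ(133) = 160, σ(134) = 204, σ(135) = 240, σ(136) = 270, σ(137) = 138, σ(138) = 288, σ(139) = 140, σ(140) = 336, σ(141) = 192, σ(142) = 216, σ(143) = 168, σ(144) = 403, σ(145) = 180, σ(146) = 222, σ(147) = 228, σ(148) = 266, σ(149) = 150, σ(150) = 372, σ(151) = 152, σ(152) = 300, σ(153) = 234, σ(154) = 288, σ(155) = 192, σ(156) = 392, σ(157) = 158, σ(158) = 240, σ(159) = 216, σ(160) = 378, σ(161) = 192, σ(162) = 363, σ(163) = 164, σ(164) = 294, σ(165) = 288, σ(166) = 252, σ(167) = 168, σ(168) = 480, σ(169) = 183, σ(170) = 324, σ(171) = 260, σ(172) = 308, σ(173) = 174, σ(174) = 360, σ(175) = 248, σ(176) = 372, σ(177) = 240, σ(178) = 270, σ(179) = 180, σ(180) = 546, σ(181) = 182, σ(182) = 336, σ(183) = 248, σ(184) = 360, σ(185) = 228, σ(186) = 384, σ(187) = 216, σ(188) = 336, σ(189) = 320, σ(190) = 360, σ(191) = 192, σ(192) = 508, σ(193) = 194, σ(194) = 294, σ(195) = 336, σ(196) = 399, σ(197) = 198, σ(198) = 468. Summing all 198 values: 32379. (Average order: Σ_{n ≤ x} σ(n) ~ (π²/12) x². For x = 198, (π²/12)·198² ≈ 32244.00.)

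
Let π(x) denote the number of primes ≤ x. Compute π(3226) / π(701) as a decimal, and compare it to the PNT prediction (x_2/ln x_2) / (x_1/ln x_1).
π(3226)/π(701) = 456/126 ≈ 3.6190;  PNT prediction ≈ 3.7325.

π(701) = 126 and π(3226) = 456, so π(3226)/π(701) ≈ 3.6190. The PNT-predicted ratio is (3226/ln(3226)) / (701/ln(701)) ≈ 3.7325. The two agree to within a few percent, as expected.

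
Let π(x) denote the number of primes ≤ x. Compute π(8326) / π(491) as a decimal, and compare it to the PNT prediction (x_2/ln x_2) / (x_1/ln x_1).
π(8326)/π(491) = 1044/94 ≈ 11.1064;  PNT prediction ≈ 11.6398.

π(491) = 94 and π(8326) = 1044, so π(8326)/π(491) ≈ 11.1064. The PNT-predicted ratio is (8326/ln(8326)) / (491/ln(491)) ≈ 11.6398. The two agree to within a few percent, as expected.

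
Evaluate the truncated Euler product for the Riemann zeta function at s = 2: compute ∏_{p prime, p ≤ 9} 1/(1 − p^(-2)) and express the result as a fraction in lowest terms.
∏ = 1225/768

The primes p ≤ 9 are [2, 3, 5, 7]. For each prime, (1 − 1/p^2)^(-1) = p^2 / (p^2 − 1). The product is (1 − 1/2^2)^(-1), (1 − 1/3^2)^(-1), (1 − 1/5^2)^(-1), (1 − 1/7^2)^(-1) = ∏ p^2 / (p^2 − 1) = 1225/768.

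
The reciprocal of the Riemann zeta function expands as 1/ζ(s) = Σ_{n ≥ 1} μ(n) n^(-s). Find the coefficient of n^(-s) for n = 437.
μ(437) = 1

Factor n = 437 = 19 · 23. μ(n) = 0 if any exponent ≥ 2 (not squarefree); otherwise μ(n) = (−1)^{ω(n)} where ω(n) is the number of distinct prime factors. Applying: μ(437) = 1.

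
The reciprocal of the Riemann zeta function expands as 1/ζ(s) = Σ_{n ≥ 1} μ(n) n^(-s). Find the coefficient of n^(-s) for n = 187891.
μ(187891) = 1

Factor n = 187891 = 11 · 19 · 29 · 31. μ(n) = 0 if any exponent ≥ 2 (not squarefree); otherwise μ(n) = (−1)^{ω(n)} where ω(n) is the number of distinct prime factors. Applying: μ(187891) = 1.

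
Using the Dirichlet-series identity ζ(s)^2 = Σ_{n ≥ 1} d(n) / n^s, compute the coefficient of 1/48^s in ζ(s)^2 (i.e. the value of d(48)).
d(48) = 10

ζ(s)^2 = (Σ 1/m^s)(Σ 1/k^s). The coefficient of 1/n^s in the product is the number of ordered pairs (m, k) with mk = n, which equals d(n). For n = 48, divisors are [1, 2, 3, 4, 6, 8, 12, 16, 24, 48], so d(48) = 10.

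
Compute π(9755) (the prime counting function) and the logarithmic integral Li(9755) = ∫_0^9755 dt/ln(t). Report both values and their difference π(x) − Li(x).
π(9755) = 1203;  Li(9755) ≈ 1219.50;  π(x) − Li(x) ≈ -16.50.

Direct count of primes ≤ 9755 gives π(9755) = 1203. Numerical evaluation of the logarithmic integral gives Li(9755) ≈ 1219.50. The difference π(x) − Li(x) ≈ -16.50 is typically negative for small/moderate x (Li(x) overestimates), though Littlewood's theorem shows this sign changes infinitely often.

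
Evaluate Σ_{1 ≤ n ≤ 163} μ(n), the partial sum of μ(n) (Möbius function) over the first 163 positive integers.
Σ_{n ≤ 163} μ(n) = 0

Compute μ(n) for each 1 ≤ n ≤ 163: μ(1) = 1, μ(2) = -1, μ(3) = -1, μ(4) = 0, μ(5) = -1, μ(6) = 1, μ(7) = -1, μ(8) = 0, μ(9) = 0, μ(10) = 1, μ(11) = -1, μ(12) = 0, μ(13) = -1, μ(14) = 1, μ(15) = 1, μ(16) = 0, μ(17) = -1, μ(18) = 0, μ(19) = -1, μ(20) = 0, μ(21) = 1, μ(22) = 1, μ(23) = -1, μ(24) = 0, μ(25) = 0, μ(26) = 1, μ(27) = 0, μ(28) = 0, μ(29) = -1, μ(30) = -1, μ(31) = -1, μ(32) = 0, μ(33) = 1, μ(34) = 1, μ(35) = 1, μ(36) = 0, μ(37) = -1, μ(38) = 1, μ(39) = 1, μ(40) = 0, μ(41) = -1, μ(42) = -1, μ(43) = -1, μ(44) = 0, μ(45) = 0, μ(46) = 1, μ(47) = -1, μ(48) = 0, μ(49) = 0, μ(50) = 0, μ(51) = 1, μ(52) = 0, μ(53) = -1, μ(54) = 0, μ(55) = 1, μ(56) = 0, μ(57) = 1, μ(58) = 1, μ(59) = -1, μ(60) = 0, μ(61) = -1, μ(62) = 1, μ(63) = 0, μ(64) = 0, μ(65) = 1, μ(66) = -1, μ(67) = -1, μ(68) = 0, μ(69) = 1, μ(70) = -1, μ(71) = -1, μ(72) = 0, μ(73) = -1, μ(74) = 1, μ(75) = 0, μ(76) = 0, μ(77) = 1, μ(78) = -1, μ(79) = -1, μ(80) = 0, μ(81) = 0, μ(82) = 1, μ(83) = -1, μ(84) = 0, μ(85) = 1, μ(86) = 1, μ(87) = 1, μ(88) = 0, μ(89) = -1, μ(90) = 0, μ(91) = 1, μ(92) = 0, μ(93) = 1, μ(94) = 1, μ(95) = 1, μ(96) = 0, μ(97) = -1, μ(98) = 0, μ(99) = 0, μ(100) = 0, μ(101) = -1, μ(102) = -1, μ(103) = -1, μ(104) = 0, μ(105) = -1, μ(106) = 1, μ(107) = -1, μ(108) = 0, μ(109) = -1, μ(110) = -1, μ(111) = 1, μ(112) = 0, μ(113) = -1, μ(114) = -1, μ(115) = 1, μ(116) = 0, μ(117) = 0, μ(118) = 1, μ(119) = 1, μ(120) = 0, μ(121) = 0, μ(122) = 1, μ(123) = 1, μ(124) = 0, μ(125) = 0, μ(126) = 0, μ(127) = -1, μ(128) = 0, μ(129) = 1, μ(130) = -1, μ(131) = -1, μ(132) = 0, μ(133) = 1, μ(134) = 1, μ(135) = 0, μ(136) = 0, μ(137) = -1, μ(138) = -1, μ(139) = -1, μ(140) = 0, μ(141) = 1, μ(142) = 1, μ(143) = 1, μ(144) = 0, μ(145) = 1, μ(146) = 1, μ(147) = 0, μ(148) = 0, μ(149) = -1, μ(150) = 0, μ(151) = -1, μ(152) = 0, μ(153) = 0, μ(154) = -1, μ(155) = 1, μ(156) = 0, μ(157) = -1, μ(158) = 1, μ(159) = 1, μ(160) = 0, μ(161) = 1, μ(162) = 0, μ(163) = -1. Summing all 163 values: 0. (Mertens function M(x) = Σ_{n ≤ x} μ(n); on average M(x) should be small (PNT ⟺ M(x) = o(x)).)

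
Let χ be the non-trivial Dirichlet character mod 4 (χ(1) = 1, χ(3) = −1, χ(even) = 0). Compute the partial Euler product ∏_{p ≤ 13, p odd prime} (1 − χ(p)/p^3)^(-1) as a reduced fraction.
∏ = 17910767875/18484721664

The odd primes p ≤ 13 are [3, 5, 7, 11, 13]. For each, χ(p) = 1 if p ≡ 1 mod 4, χ(p) = −1 if p ≡ 3 mod 4. Taking (1 − χ(p)/p^3)^(-1) = p^3/(p^3 − χ(p)): (1 − (-1)/3^3)^(-1) · (1 − (1)/5^3)^(-1) · (1 − (-1)/7^3)^(-1) · (1 − (-1)/11^3)^(-1) · (1 − (1)/13^3)^(-1) = 17910767875/18484721664.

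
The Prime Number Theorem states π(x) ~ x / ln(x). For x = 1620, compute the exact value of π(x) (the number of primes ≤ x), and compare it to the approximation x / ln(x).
π(1620) = 256;  x/ln(x) ≈ 219.21;  relative error ≈ 14.37%.

Directly count primes up to 1620: π(1620) = 256. The PNT approximation gives 1620/ln(1620) ≈ 1620/7.39018 ≈ 219.21. Relative error (π(x) − x/ln(x)) / π(x) ≈ 14.37%; the approximation is known to undercount slightly (Li(x) is a better estimate).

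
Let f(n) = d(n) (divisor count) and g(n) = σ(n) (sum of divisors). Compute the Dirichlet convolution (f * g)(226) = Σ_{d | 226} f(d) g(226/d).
(d * σ)(226) = 580

Divisors of 226: [1, 2, 113, 226]. For each d | 226:
  d = 1: d(1) · σ(226/1) = 1 · 342 = 342
  d = 2: d(2) · σ(226/2) = 2 · 114 = 228
  d = 113: d(113) · σ(226/113) = 2 · 3 = 6
  d = 226: d(226) · σ(226/226) = 4 · 1 = 4
Summing: (d * σ)(226) = 342 + 228 + 6 + 4 = 580.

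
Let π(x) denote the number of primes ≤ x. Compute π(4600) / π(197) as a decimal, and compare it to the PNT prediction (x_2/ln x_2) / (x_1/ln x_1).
π(4600)/π(197) = 622/45 ≈ 13.8222;  PNT prediction ≈ 14.6273.

π(197) = 45 and π(4600) = 622, so π(4600)/π(197) ≈ 13.8222. The PNT-predicted ratio is (4600/ln(4600)) / (197/ln(197)) ≈ 14.6273. The two agree to within a few percent, as expected.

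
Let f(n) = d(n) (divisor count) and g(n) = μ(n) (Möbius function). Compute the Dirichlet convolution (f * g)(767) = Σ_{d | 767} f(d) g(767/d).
(d * μ)(767) = 1

Divisors of 767: [1, 13, 59, 767]. For each d | 767:
  d = 1: d(1) · μ(767/1) = 1 · 1 = 1
  d = 13: d(13) · μ(767/13) = 2 · -1 = -2
  d = 59: d(59) · μ(767/59) = 2 · -1 = -2
  d = 767: d(767) · μ(767/767) = 4 · 1 = 4
Summing: (d * μ)(767) = 1 + -2 + -2 + 4 = 1.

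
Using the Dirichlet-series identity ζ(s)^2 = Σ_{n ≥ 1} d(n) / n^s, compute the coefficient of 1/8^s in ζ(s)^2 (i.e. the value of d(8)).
d(8) = 4

ζ(s)^2 = (Σ 1/m^s)(Σ 1/k^s). The coefficient of 1/n^s in the product is the number of ordered pairs (m, k) with mk = n, which equals d(n). For n = 8, divisors are [1, 2, 4, 8], so d(8) = 4.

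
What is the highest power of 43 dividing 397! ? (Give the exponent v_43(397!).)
v_43(397!) = 9

Legendre's formula: v_p(n!) = Σ_{k ≥ 1} ⌊n / p^k⌋. For p = 43, n = 397, the terms are:
  ⌊397/43^1⌋ = ⌊397/43⌋ = 9
(the next term ⌊397/43^2⌋ = 0, terminating the sum). Summing: v_43(397!) = 9 = 9.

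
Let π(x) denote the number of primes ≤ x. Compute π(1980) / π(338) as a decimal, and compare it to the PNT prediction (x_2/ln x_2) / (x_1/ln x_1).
π(1980)/π(338) = 299/68 ≈ 4.3971;  PNT prediction ≈ 4.4937.

π(338) = 68 and π(1980) = 299, so π(1980)/π(338) ≈ 4.3971. The PNT-predicted ratio is (1980/ln(1980)) / (338/ln(338)) ≈ 4.4937. The two agree to within a few percent, as expected.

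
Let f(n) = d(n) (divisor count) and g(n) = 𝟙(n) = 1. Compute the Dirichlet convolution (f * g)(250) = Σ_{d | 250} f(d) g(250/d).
(d * 𝟙)(250) = 30

Divisors of 250: [1, 2, 5, 10, 25, 50, 125, 250]. For each d | 250:
  d = 1: d(1) · 𝟙(250/1) = 1 · 1 = 1
  d = 2: d(2) · 𝟙(250/2) = 2 · 1 = 2
  d = 5: d(5) · 𝟙(250/5) = 2 · 1 = 2
  d = 10: d(10) · 𝟙(250/10) = 4 · 1 = 4
  d = 25: d(25) · 𝟙(250/25) = 3 · 1 = 3
  d = 50: d(50) · 𝟙(250/50) = 6 · 1 = 6
  d = 125: d(125) · 𝟙(250/125) = 4 · 1 = 4
  d = 250: d(250) · 𝟙(250/250) = 8 · 1 = 8
Summing: (d * 𝟙)(250) = 1 + 2 + 2 + 4 + 3 + 6 + 4 + 8 = 30.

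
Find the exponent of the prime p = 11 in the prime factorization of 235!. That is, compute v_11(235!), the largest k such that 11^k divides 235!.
v_11(235!) = 22

Legendre's formula: v_p(n!) = Σ_{k ≥ 1} ⌊n / p^k⌋. For p = 11, n = 235, the terms are:
  ⌊235/11^1⌋ = ⌊235/11⌋ = 21
  ⌊235/11^2⌋ = ⌊235/121⌋ = 1
(the next term ⌊235/11^3⌋ = 0, terminating the sum). Summing: v_11(235!) = 21 + 1 = 22.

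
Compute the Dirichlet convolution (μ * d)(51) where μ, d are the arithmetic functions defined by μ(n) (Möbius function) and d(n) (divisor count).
(μ * d)(51) = 1

Divisors of 51: [1, 3, 17, 51]. For each d | 51:
  d = 1: μ(1) · d(51/1) = 1 · 4 = 4
  d = 3: μ(3) · d(51/3) = -1 · 2 = -2
  d = 17: μ(17) · d(51/17) = -1 · 2 = -2
  d = 51: μ(51) · d(51/51) = 1 · 1 = 1
Summing: (μ * d)(51) = 4 + -2 + -2 + 1 = 1.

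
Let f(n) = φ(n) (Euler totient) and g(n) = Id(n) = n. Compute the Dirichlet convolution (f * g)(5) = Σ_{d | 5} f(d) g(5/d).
(φ * Id)(5) = 9

Divisors of 5: [1, 5]. For each d | 5:
  d = 1: φ(1) · Id(5/1) = 1 · 5 = 5
  d = 5: φ(5) · Id(5/5) = 4 · 1 = 4
Summing: (φ * Id)(5) = 5 + 4 = 9.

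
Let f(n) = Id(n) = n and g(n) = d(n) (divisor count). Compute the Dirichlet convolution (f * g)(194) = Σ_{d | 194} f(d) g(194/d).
(Id * d)(194) = 396

Divisors of 194: [1, 2, 97, 194]. For each d | 194:
  d = 1: Id(1) · d(194/1) = 1 · 4 = 4
  d = 2: Id(2) · d(194/2) = 2 · 2 = 4
  d = 97: Id(97) · d(194/97) = 97 · 2 = 194
  d = 194: Id(194) · d(194/194) = 194 · 1 = 194
Summing: (Id * d)(194) = 4 + 4 + 194 + 194 = 396.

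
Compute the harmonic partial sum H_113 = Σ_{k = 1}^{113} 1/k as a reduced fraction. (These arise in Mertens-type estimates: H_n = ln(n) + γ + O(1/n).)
H_113 = 92269644494133624806164448254219916691626018956801/17379782769567790172972927968296006432665936992320

Direct summation: H_113 = 1 + 1/2 + ... + 1/113. The least common denominator is lcm(1, ..., 113) = 955888052326228459513511038256280353796626534577600; over this denominator the numerator is 955888052326228459513511038256280353796626534577600 + 477944026163114229756755519128140176898313267288800 + 318629350775409486504503679418760117932208844859200 + 238972013081557114878377759564070088449156633644400 + 191177610465245691902702207651256070759325306915520 + 159314675387704743252251839709380058966104422429600 + 136555436046604065644787291179468621970946647796800 + 119486006540778557439188879782035044224578316822200 + 106209783591803162168167893139586705977402948286400 + 95588805232622845951351103825628035379662653457760 + 86898913847838950864864639841480032163329684961600 + 79657337693852371626125919854690029483052211214800 + 73529850178940650731808541404329257984355887275200 + 68277718023302032822393645589734310985473323898400 + 63725870155081897300900735883752023586441768971840 + 59743003270389278719594439891017522112289158411100 + 56228708960366379971383002250369432576272149092800 + 53104891795901581084083946569793352988701474143200 + 50309897490854129448079528329277913357717186030400 + 47794402616311422975675551912814017689831326728880 + 45518478682201355214929097059822873990315549265600 + 43449456923919475432432319920740016081664842480800 + 41560350101140367804935262532881754512896805851200 + 39828668846926185813062959927345014741526105607400 + 38235522093049138380540441530251214151865061383104 + 36764925089470325365904270702164628992177943637600 + 35403261197267720722722631046528901992467649428800 + 34138859011651016411196822794867155492736661949200 + 32961656976766498603914173732975184613676777054400 + 31862935077540948650450367941876011793220884485920 + 30835098462136401919790678653428398509568597889600 + 29871501635194639359797219945508761056144579205550 + 28966304615946316954954879947160010721109894987200 + 28114354480183189985691501125184716288136074546400 + 27311087209320813128957458235893724394189329559360 + 26552445897950790542041973284896676494350737071600 + 25834812225033201608473271304223793345854771204800 + 25154948745427064724039764164638956678858593015200 + 24509950059646883577269513801443085994785295758400 + 23897201308155711487837775956407008844915663364440 + 23314342739664108768622220445275130580405525233600 + 22759239341100677607464548529911436995157774632800 + 22229954705261126965430489261773961716200617083200 + 21724728461959737716216159960370008040832421240400 + 21241956718360632433633578627917341195480589657280 + 20780175050570183902467631266440877256448402925600 + 20338043666515499138585341239495326676523968820800 + 19914334423463092906531479963672507370763052803700 + 19507919435229152234969613025638374567278092542400 + 19117761046524569190270220765125607075932530691552 + 18742902986788793323794334083456477525424049697600 + 18382462544735162682952135351082314496088971818800 + 18035623628796763387047378080307176486728802539200 + 17701630598633860361361315523264450996233824714400 + 17379782769567790172972927968296006432665936992320 + 17069429505825508205598411397433577746368330974600 + 16769965830284709816026509443092637785905728676800 + 16480828488383249301957086866487592306838388527200 + 16201492412308956940906966750106446674519093806400 + 15931467538770474325225183970938005896610442242960 + 15670295939774237041205098987807874652403713681600 + 15417549231068200959895339326714199254784298944800 + 15172826227400451738309699019940957996771849755200 + 14935750817597319679898609972754380528072289602775 + 14705970035788130146361708280865851596871177455040 + 14483152307973158477477439973580005360554947493600 + 14266985855615350141992702063526572444725769172800 + 14057177240091594992845750562592358144068037273200 + 13853450033713455934978420844293918170965601950400 + 13655543604660406564478729117946862197094664779680 + 13463212004594767035401563919102540194318683585600 + 13276222948975395271020986642448338247175368535800 + 13094356881181211774157685455565484298583925131200 + 12917406112516600804236635652111896672927385602400 + 12745174031016379460180147176750404717288353794368 + 12577474372713532362019882082319478339429296507600 + 12414130549691278694980662834497147451904240708800 + 12254975029823441788634756900721542997392647879200 + 12099848763623145057133051117168105744261095374400 + 11948600654077855743918887978203504422457831682220 + 11801087065755906907574210348842967330822549809600 + 11657171369832054384311110222637565290202762616800 + 11516723522002752524259169135617835587911163067200 + 11379619670550338803732274264955718497578887316400 + 11245741792073275994276600450073886515254429818560 + 11114977352630563482715244630886980858100308541600 + 10987218992255499534638057910991728204558925684800 + 10862364230979868858108079980185004020416210620200 + 10740315194676724264196753238834610716816028478400 + 10620978359180316216816789313958670597740294828640 + 10504264311277235818829791629189893997765126753600 + 10390087525285091951233815633220438628224201462800 + 10278366154045467306596892884476132836522865963200 + 10169021833257749569292670619747663338261984410400 + 10061979498170825889615905665855582671543437206080 + 9957167211731546453265739981836253685381526401850 + 9854516003363179994984649878930725296872438500800 + 9753959717614576117484806512819187283639046271200 + 9655434871982105651651626649053336907036631662400 + 9558880523262284595135110382562803537966265345776 + 9464238141843846133797138992636439146501252817600 + 9371451493394396661897167041728238762712024848800 + 9280466527439111257412728526760003434918704219200 + 9191231272367581341476067675541157248044485909400 + 9103695736440271042985819411964574798063109853120 + 9017811814398381693523689040153588243364401269600 + 8933533199310546350593561105198881811183425556800 + 8850815299316930180680657761632225498116912357200 + 8769615158956224399206523286754865631161711326400 + 8689891384783895086486463984148003216332968496160 + 8611604075011067202824423768074597781951590401600 + 8534714752912754102799205698716788873184165487300 + 8459186303771933270031071135011330564571916235200 = 5074830447177349364339044653982095418039431042624055, so H_113 = 5074830447177349364339044653982095418039431042624055/955888052326228459513511038256280353796626534577600; reducing by gcd(5074830447177349364339044653982095418039431042624055, 955888052326228459513511038256280353796626534577600) = 55 gives 92269644494133624806164448254219916691626018956801/17379782769567790172972927968296006432665936992320 ≈ 5.30902. (The PNT-adjacent estimate ln(113) + γ ≈ 5.30460 matches within O(1/n).)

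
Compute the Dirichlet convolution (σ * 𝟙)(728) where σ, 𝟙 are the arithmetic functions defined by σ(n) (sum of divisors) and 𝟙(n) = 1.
(σ * 𝟙)(728) = 3510

Divisors of 728: [1, 2, 4, 7, 8, 13, 14, 26, 28, 52, 56, 91, 104, 182, 364, 728]. For each d | 728:
  d = 1: σ(1) · 𝟙(728/1) = 1 · 1 = 1
  d = 2: σ(2) · 𝟙(728/2) = 3 · 1 = 3
  d = 4: σ(4) · 𝟙(728/4) = 7 · 1 = 7
  d = 7: σ(7) · 𝟙(728/7) = 8 · 1 = 8
  d = 8: σ(8) · 𝟙(728/8) = 15 · 1 = 15
  d = 13: σ(13) · 𝟙(728/13) = 14 · 1 = 14
  d = 14: σ(14) · 𝟙(728/14) = 24 · 1 = 24
  d = 26: σ(26) · 𝟙(728/26) = 42 · 1 = 42
  d = 28: σ(28) · 𝟙(728/28) = 56 · 1 = 56
  d = 52: σ(52) · 𝟙(728/52) = 98 · 1 = 98
  d = 56: σ(56) · 𝟙(728/56) = 120 · 1 = 120
  d = 91: σ(91) · 𝟙(728/91) = 112 · 1 = 112
  d = 104: σ(104) · 𝟙(728/104) = 210 · 1 = 210
  d = 182: σ(182) · 𝟙(728/182) = 336 · 1 = 336
  d = 364: σ(364) · 𝟙(728/364) = 784 · 1 = 784
  d = 728: σ(728) · 𝟙(728/728) = 1680 · 1 = 1680
Summing: (σ * 𝟙)(728) = 1 + 3 + 7 + 8 + 15 + 14 + 24 + 42 + 56 + 98 + 120 + 112 + 210 + 336 + 784 + 1680 = 3510.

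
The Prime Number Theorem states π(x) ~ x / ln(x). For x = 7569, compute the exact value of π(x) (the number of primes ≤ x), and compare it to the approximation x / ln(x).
π(7569) = 960;  x/ln(x) ≈ 847.42;  relative error ≈ 11.73%.

Directly count primes up to 7569: π(7569) = 960. The PNT approximation gives 7569/ln(7569) ≈ 7569/8.93182 ≈ 847.42. Relative error (π(x) − x/ln(x)) / π(x) ≈ 11.73%; the approximation is known to undercount slightly (Li(x) is a better estimate).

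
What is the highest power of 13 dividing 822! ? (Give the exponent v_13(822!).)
v_13(822!) = 67

Legendre's formula: v_p(n!) = Σ_{k ≥ 1} ⌊n / p^k⌋. For p = 13, n = 822, the terms are:
  ⌊822/13^1⌋ = ⌊822/13⌋ = 63
  ⌊822/13^2⌋ = ⌊822/169⌋ = 4
(the next term ⌊822/13^3⌋ = 0, terminating the sum). Summing: v_13(822!) = 63 + 4 = 67.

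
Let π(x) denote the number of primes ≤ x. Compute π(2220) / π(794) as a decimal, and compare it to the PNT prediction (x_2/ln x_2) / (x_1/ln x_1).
π(2220)/π(794) = 330/138 ≈ 2.3913;  PNT prediction ≈ 2.4229.

π(794) = 138 and π(2220) = 330, so π(2220)/π(794) ≈ 2.3913. The PNT-predicted ratio is (2220/ln(2220)) / (794/ln(794)) ≈ 2.4229. The two agree to within a few percent, as expected.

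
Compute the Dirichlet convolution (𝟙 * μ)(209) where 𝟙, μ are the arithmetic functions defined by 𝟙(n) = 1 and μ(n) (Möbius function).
(𝟙 * μ)(209) = 0

Divisors of 209: [1, 11, 19, 209]. For each d | 209:
  d = 1: 𝟙(1) · μ(209/1) = 1 · 1 = 1
  d = 11: 𝟙(11) · μ(209/11) = 1 · -1 = -1
  d = 19: 𝟙(19) · μ(209/19) = 1 · -1 = -1
  d = 209: 𝟙(209) · μ(209/209) = 1 · 1 = 1
Summing: (𝟙 * μ)(209) = 1 + -1 + -1 + 1 = 0.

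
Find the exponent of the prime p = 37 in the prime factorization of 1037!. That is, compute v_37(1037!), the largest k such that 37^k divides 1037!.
v_37(1037!) = 28

Legendre's formula: v_p(n!) = Σ_{k ≥ 1} ⌊n / p^k⌋. For p = 37, n = 1037, the terms are:
  ⌊1037/37^1⌋ = ⌊1037/37⌋ = 28
(the next term ⌊1037/37^2⌋ = 0, terminating the sum). Summing: v_37(1037!) = 28 = 28.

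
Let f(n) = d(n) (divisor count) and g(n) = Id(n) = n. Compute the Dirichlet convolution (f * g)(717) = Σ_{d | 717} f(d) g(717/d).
(d * Id)(717) = 1205

Divisors of 717: [1, 3, 239, 717]. For each d | 717:
  d = 1: d(1) · Id(717/1) = 1 · 717 = 717
  d = 3: d(3) · Id(717/3) = 2 · 239 = 478
  d = 239: d(239) · Id(717/239) = 2 · 3 = 6
  d = 717: d(717) · Id(717/717) = 4 · 1 = 4
Summing: (d * Id)(717) = 717 + 478 + 6 + 4 = 1205.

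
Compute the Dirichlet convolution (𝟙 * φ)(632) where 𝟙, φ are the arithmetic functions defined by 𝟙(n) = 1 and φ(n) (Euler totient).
(𝟙 * φ)(632) = 632

Divisors of 632: [1, 2, 4, 8, 79, 158, 316, 632]. For each d | 632:
  d = 1: 𝟙(1) · φ(632/1) = 1 · 312 = 312
  d = 2: 𝟙(2) · φ(632/2) = 1 · 156 = 156
  d = 4: 𝟙(4) · φ(632/4) = 1 · 78 = 78
  d = 8: 𝟙(8) · φ(632/8) = 1 · 78 = 78
  d = 79: 𝟙(79) · φ(632/79) = 1 · 4 = 4
  d = 158: 𝟙(158) · φ(632/158) = 1 · 2 = 2
  d = 316: 𝟙(316) · φ(632/316) = 1 · 1 = 1
  d = 632: 𝟙(632) · φ(632/632) = 1 · 1 = 1
Summing: (𝟙 * φ)(632) = 312 + 156 + 78 + 78 + 4 + 2 + 1 + 1 = 632.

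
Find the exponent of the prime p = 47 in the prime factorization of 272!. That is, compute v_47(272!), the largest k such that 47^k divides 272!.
v_47(272!) = 5

Legendre's formula: v_p(n!) = Σ_{k ≥ 1} ⌊n / p^k⌋. For p = 47, n = 272, the terms are:
  ⌊272/47^1⌋ = ⌊272/47⌋ = 5
(the next term ⌊272/47^2⌋ = 0, terminating the sum). Summing: v_47(272!) = 5 = 5.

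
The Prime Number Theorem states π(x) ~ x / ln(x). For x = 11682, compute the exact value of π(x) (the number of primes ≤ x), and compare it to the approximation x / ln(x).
π(11682) = 1402;  x/ln(x) ≈ 1247.30;  relative error ≈ 11.03%.

Directly count primes up to 11682: π(11682) = 1402. The PNT approximation gives 11682/ln(11682) ≈ 11682/9.36580 ≈ 1247.30. Relative error (π(x) − x/ln(x)) / π(x) ≈ 11.03%; the approximation is known to undercount slightly (Li(x) is a better estimate).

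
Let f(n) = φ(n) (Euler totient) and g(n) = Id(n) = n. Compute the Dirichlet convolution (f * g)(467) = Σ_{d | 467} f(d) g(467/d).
(φ * Id)(467) = 933

Divisors of 467: [1, 467]. For each d | 467:
  d = 1: φ(1) · Id(467/1) = 1 · 467 = 467
  d = 467: φ(467) · Id(467/467) = 466 · 1 = 466
Summing: (φ * Id)(467) = 467 + 466 = 933.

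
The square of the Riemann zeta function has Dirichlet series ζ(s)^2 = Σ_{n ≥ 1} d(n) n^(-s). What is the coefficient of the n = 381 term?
d(381) = 4

ζ(s)^2 = (Σ 1/m^s)(Σ 1/k^s). The coefficient of 1/n^s in the product is the number of ordered pairs (m, k) with mk = n, which equals d(n). For n = 381, divisors are [1, 3, 127, 381], so d(381) = 4.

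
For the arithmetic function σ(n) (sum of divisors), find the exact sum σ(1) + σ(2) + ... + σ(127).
Σ_{n ≤ 127} σ(n) = 13280

Compute σ(n) for each 1 ≤ n ≤ 127: σ(1) = 1, σ(2) = 3, σ(3) = 4, σ(4) = 7, σ(5) = 6, σ(6) = 12, σ(7) = 8, σ(8) = 15, σ(9) = 13, σ(10) = 18, σ(11) = 12, σ(12) = 28, σ(13) = 14, σ(14) = 24, σ(15) = 24, σ(16) = 31, σ(17) = 18, σ(18) = 39, σ(19) = 20, σ(20) = 42, σ(21) = 32, σ(22) = 36, σ(23) = 24, σ(24) = 60, σ(25) = 31, σ(26) = 42, σ(27) = 40, σ(28) = 56, σ(29) = 30, σ(30) = 72, σ(31) = 32, σ(32) = 63, σ(33) = 48, σ(34) = 54, σ(35) = 48, σ(36) = 91, σ(37) = 38, σ(38) = 60, σ(39) = 56, σ(40) = 90, σ(41) = 42, σ(42) = 96, σ(43) = 44, σ(44) = 84, σ(45) = 78, σ(46) = 72, σ(47) = 48, σ(48) = 124, σ(49) = 57, σ(50) = 93, σ(51) = 72, σ(52) = 98, σ(53) = 54, σ(54) = 120, σ(55) = 72, σ(56) = 120, σ(57) = 80, σ(58) = 90, σ(59) = 60, σ(60) = 168, σ(61) = 62, σ(62) = 96, σ(63) = 104, σ(64) = 127, σ(65) = 84, σ(66) = 144, σ(67) = 68, σ(68) = 126, σ(69) = 96, σ(70) = 144, σ(71) = 72, σ(72) = 195, σ(73) = 74, σ(74) = 114, σ(75) = 124, σ(76) = 140, σ(77) = 96, σ(78) = 168, σ(79) = 80, σ(80) = 186, σ(81) = 121, σ(82) = 126, σ(83) = 84, σ(84) = 224, σ(85) = 108, σ(86) = 132, σ(87) = 120, σ(88) = 180, σ(89) = 90, σ(90) = 234, σ(91) = 112, σ(92) = 168, σ(93) = 128, σ(94) = 144, σ(95) = 120, σ(96) = 252, σ(97) = 98, σ(98) = 171, σ(99) = 156, σ(100) = 217, σ(101) = 102, σ(102) = 216, σ(103) = 104, σ(104) = 210, σ(105) = 192, σ(106) = 162, σ(107) = 108, σ(108) = 280, σ(109) = 110, σ(110) = 216, σ(111) = 152, σ(112) = 248, σ(113) = 114, σ(114) = 240, σ(115) = 144, σ(116) = 210, σ(117) = 182, σ(118) = 180, σ(119) = 144, σ(120) = 360, σ(121) = 133, σ(122) = 186, σ(123) = 168, σ(124) = 224, σ(125) = 156, σ(126) = 312, σ(127) = 128. Summing all 127 values: 13280. (Average order: Σ_{n ≤ x} σ(n) ~ (π²/12) x². For x = 127, (π²/12)·127² ≈ 13265.57.)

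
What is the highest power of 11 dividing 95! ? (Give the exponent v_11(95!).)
v_11(95!) = 8

Legendre's formula: v_p(n!) = Σ_{k ≥ 1} ⌊n / p^k⌋. For p = 11, n = 95, the terms are:
  ⌊95/11^1⌋ = ⌊95/11⌋ = 8
(the next term ⌊95/11^2⌋ = 0, terminating the sum). Summing: v_11(95!) = 8 = 8.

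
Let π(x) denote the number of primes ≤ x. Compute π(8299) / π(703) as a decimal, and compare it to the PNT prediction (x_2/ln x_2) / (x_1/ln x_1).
π(8299)/π(703) = 1042/126 ≈ 8.2698;  PNT prediction ≈ 8.5758.

π(703) = 126 and π(8299) = 1042, so π(8299)/π(703) ≈ 8.2698. The PNT-predicted ratio is (8299/ln(8299)) / (703/ln(703)) ≈ 8.5758. The two agree to within a few percent, as expected.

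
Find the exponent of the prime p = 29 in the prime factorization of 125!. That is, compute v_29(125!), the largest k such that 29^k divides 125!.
v_29(125!) = 4

Legendre's formula: v_p(n!) = Σ_{k ≥ 1} ⌊n / p^k⌋. For p = 29, n = 125, the terms are:
  ⌊125/29^1⌋ = ⌊125/29⌋ = 4
(the next term ⌊125/29^2⌋ = 0, terminating the sum). Summing: v_29(125!) = 4 = 4.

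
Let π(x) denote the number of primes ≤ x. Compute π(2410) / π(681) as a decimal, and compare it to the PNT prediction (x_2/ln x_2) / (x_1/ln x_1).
π(2410)/π(681) = 357/123 ≈ 2.9024;  PNT prediction ≈ 2.9646.

π(681) = 123 and π(2410) = 357, so π(2410)/π(681) ≈ 2.9024. The PNT-predicted ratio is (2410/ln(2410)) / (681/ln(681)) ≈ 2.9646. The two agree to within a few percent, as expected.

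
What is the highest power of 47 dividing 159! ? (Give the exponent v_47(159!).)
v_47(159!) = 3

Legendre's formula: v_p(n!) = Σ_{k ≥ 1} ⌊n / p^k⌋. For p = 47, n = 159, the terms are:
  ⌊159/47^1⌋ = ⌊159/47⌋ = 3
(the next term ⌊159/47^2⌋ = 0, terminating the sum). Summing: v_47(159!) = 3 = 3.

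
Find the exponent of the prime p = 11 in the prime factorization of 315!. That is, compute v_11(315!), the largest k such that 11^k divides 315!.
v_11(315!) = 30

Legendre's formula: v_p(n!) = Σ_{k ≥ 1} ⌊n / p^k⌋. For p = 11, n = 315, the terms are:
  ⌊315/11^1⌋ = ⌊315/11⌋ = 28
  ⌊315/11^2⌋ = ⌊315/121⌋ = 2
(the next term ⌊315/11^3⌋ = 0, terminating the sum). Summing: v_11(315!) = 28 + 2 = 30.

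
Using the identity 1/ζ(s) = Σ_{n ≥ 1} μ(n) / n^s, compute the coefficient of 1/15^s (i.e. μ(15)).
μ(15) = 1

Factor n = 15 = 3 · 5. μ(n) = 0 if any exponent ≥ 2 (not squarefree); otherwise μ(n) = (−1)^{ω(n)} where ω(n) is the number of distinct prime factors. Applying: μ(15) = 1.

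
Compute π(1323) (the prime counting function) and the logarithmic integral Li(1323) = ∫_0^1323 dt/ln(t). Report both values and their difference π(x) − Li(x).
π(1323) = 216;  Li(1323) ≈ 223.40;  π(x) − Li(x) ≈ -7.40.

Direct count of primes ≤ 1323 gives π(1323) = 216. Numerical evaluation of the logarithmic integral gives Li(1323) ≈ 223.40. The difference π(x) − Li(x) ≈ -7.40 is typically negative for small/moderate x (Li(x) overestimates), though Littlewood's theorem shows this sign changes infinitely often.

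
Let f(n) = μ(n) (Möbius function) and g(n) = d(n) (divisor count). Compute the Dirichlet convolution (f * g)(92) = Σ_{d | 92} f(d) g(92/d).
(μ * d)(92) = 1

Divisors of 92: [1, 2, 4, 23, 46, 92]. For each d | 92:
  d = 1: μ(1) · d(92/1) = 1 · 6 = 6
  d = 2: μ(2) · d(92/2) = -1 · 4 = -4
  d = 4: μ(4) · d(92/4) = 0 · 2 = 0
  d = 23: μ(23) · d(92/23) = -1 · 3 = -3
  d = 46: μ(46) · d(92/46) = 1 · 2 = 2
  d = 92: μ(92) · d(92/92) = 0 · 1 = 0
Summing: (μ * d)(92) = 6 + -4 + 0 + -3 + 2 + 0 = 1.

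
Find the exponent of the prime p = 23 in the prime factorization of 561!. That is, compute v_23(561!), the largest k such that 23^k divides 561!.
v_23(561!) = 25

Legendre's formula: v_p(n!) = Σ_{k ≥ 1} ⌊n / p^k⌋. For p = 23, n = 561, the terms are:
  ⌊561/23^1⌋ = ⌊561/23⌋ = 24
  ⌊561/23^2⌋ = ⌊561/529⌋ = 1
(the next term ⌊561/23^3⌋ = 0, terminating the sum). Summing: v_23(561!) = 24 + 1 = 25.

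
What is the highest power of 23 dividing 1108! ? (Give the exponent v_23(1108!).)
v_23(1108!) = 50

Legendre's formula: v_p(n!) = Σ_{k ≥ 1} ⌊n / p^k⌋. For p = 23, n = 1108, the terms are:
  ⌊1108/23^1⌋ = ⌊1108/23⌋ = 48
  ⌊1108/23^2⌋ = ⌊1108/529⌋ = 2
(the next term ⌊1108/23^3⌋ = 0, terminating the sum). Summing: v_23(1108!) = 48 + 2 = 50.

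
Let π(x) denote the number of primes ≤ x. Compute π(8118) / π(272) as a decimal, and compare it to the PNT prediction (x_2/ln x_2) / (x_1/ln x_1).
π(8118)/π(272) = 1021/58 ≈ 17.6034;  PNT prediction ≈ 18.5860.

π(272) = 58 and π(8118) = 1021, so π(8118)/π(272) ≈ 17.6034. The PNT-predicted ratio is (8118/ln(8118)) / (272/ln(272)) ≈ 18.5860. The two agree to within a few percent, as expected.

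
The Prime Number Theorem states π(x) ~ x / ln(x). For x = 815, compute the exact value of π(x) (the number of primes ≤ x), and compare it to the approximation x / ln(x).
π(815) = 141;  x/ln(x) ≈ 121.58;  relative error ≈ 13.77%.

Directly count primes up to 815: π(815) = 141. The PNT approximation gives 815/ln(815) ≈ 815/6.70319 ≈ 121.58. Relative error (π(x) − x/ln(x)) / π(x) ≈ 13.77%; the approximation is known to undercount slightly (Li(x) is a better estimate).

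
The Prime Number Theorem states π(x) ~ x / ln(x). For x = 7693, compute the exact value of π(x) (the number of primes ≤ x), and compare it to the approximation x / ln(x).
π(7693) = 976;  x/ln(x) ≈ 859.74;  relative error ≈ 11.91%.

Directly count primes up to 7693: π(7693) = 976. The PNT approximation gives 7693/ln(7693) ≈ 7693/8.94807 ≈ 859.74. Relative error (π(x) − x/ln(x)) / π(x) ≈ 11.91%; the approximation is known to undercount slightly (Li(x) is a better estimate).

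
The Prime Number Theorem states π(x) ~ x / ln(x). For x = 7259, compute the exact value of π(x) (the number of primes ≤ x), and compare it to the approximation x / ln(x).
π(7259) = 928;  x/ln(x) ≈ 816.54;  relative error ≈ 12.01%.

Directly count primes up to 7259: π(7259) = 928. The PNT approximation gives 7259/ln(7259) ≈ 7259/8.89000 ≈ 816.54. Relative error (π(x) − x/ln(x)) / π(x) ≈ 12.01%; the approximation is known to undercount slightly (Li(x) is a better estimate).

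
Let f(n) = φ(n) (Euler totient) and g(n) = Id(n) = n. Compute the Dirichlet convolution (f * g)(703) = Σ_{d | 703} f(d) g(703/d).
(φ * Id)(703) = 2701

Divisors of 703: [1, 19, 37, 703]. For each d | 703:
  d = 1: φ(1) · Id(703/1) = 1 · 703 = 703
  d = 19: φ(19) · Id(703/19) = 18 · 37 = 666
  d = 37: φ(37) · Id(703/37) = 36 · 19 = 684
  d = 703: φ(703) · Id(703/703) = 648 · 1 = 648
Summing: (φ * Id)(703) = 703 + 666 + 684 + 648 = 2701.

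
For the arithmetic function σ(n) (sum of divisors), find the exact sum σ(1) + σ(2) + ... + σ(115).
Σ_{n ≤ 115} σ(n) = 10897

Compute σ(n) for each 1 ≤ n ≤ 115: σ(1) = 1, σ(2) = 3, σ(3) = 4, σ(4) = 7, σ(5) = 6, σ(6) = 12, σ(7) = 8, σ(8) = 15, σ(9) = 13, σ(10) = 18, σ(11) = 12, σ(12) = 28, σ(13) = 14, σ(14) = 24, σ(15) = 24, σ(16) = 31, σ(17) = 18, σ(18) = 39, σ(19) = 20, σ(20) = 42, σ(21) = 32, σ(22) = 36, σ(23) = 24, σ(24) = 60, σ(25) = 31, σ(26) = 42, σ(27) = 40, σ(28) = 56, σ(29) = 30, σ(30) = 72, σ(31) = 32, σ(32) = 63, σ(33) = 48, σ(34) = 54, σ(35) = 48, σ(36) = 91, σ(37) = 38, σ(38) = 60, σ(39) = 56, σ(40) = 90, σ(41) = 42, σ(42) = 96, σ(43) = 44, σ(44) = 84, σ(45) = 78, σ(46) = 72, σ(47) = 48, σ(48) = 124, σ(49) = 57, σ(50) = 93, σ(51) = 72, σ(52) = 98, σ(53) = 54, σ(54) = 120, σ(55) = 72, σ(56) = 120, σ(57) = 80, σ(58) = 90, σ(59) = 60, σ(60) = 168, σ(61) = 62, σ(62) = 96, σ(63) = 104, σ(64) = 127, σ(65) = 84, σ(66) = 144, σ(67) = 68, σ(68) = 126, σ(69) = 96, σ(70) = 144, σ(71) = 72, σ(72) = 195, σ(73) = 74, σ(74) = 114, σ(75) = 124, σ(76) = 140, σ(77) = 96, σ(78) = 168, σ(79) = 80, σ(80) = 186, σ(81) = 121, σ(82) = 126, σ(83) = 84, σ(84) = 224, σ(85) = 108, σ(86) = 132, σ(87) = 120, σ(88) = 180, σ(89) = 90, σ(90) = 234, σ(91) = 112, σ(92) = 168, σ(93) = 128, σ(94) = 144, σ(95) = 120, σ(96) = 252, σ(97) = 98, σ(98) = 171, σ(99) = 156, σ(100) = 217, σ(101) = 102, σ(102) = 216, σ(103) = 104, σ(104) = 210, σ(105) = 192, σ(106) = 162, σ(107) = 108, σ(108) = 280, σ(109) = 110, σ(110) = 216, σ(111) = 152, σ(112) = 248, σ(113) = 114, σ(114) = 240, σ(115) = 144. Summing all 115 values: 10897. (Average order: Σ_{n ≤ x} σ(n) ~ (π²/12) x². For x = 115, (π²/12)·115² ≈ 10877.13.)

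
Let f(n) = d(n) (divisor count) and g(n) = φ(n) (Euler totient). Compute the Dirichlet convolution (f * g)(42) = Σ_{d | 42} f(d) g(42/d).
(d * φ)(42) = 96

Divisors of 42: [1, 2, 3, 6, 7, 14, 21, 42]. For each d | 42:
  d = 1: d(1) · φ(42/1) = 1 · 12 = 12
  d = 2: d(2) · φ(42/2) = 2 · 12 = 24
  d = 3: d(3) · φ(42/3) = 2 · 6 = 12
  d = 6: d(6) · φ(42/6) = 4 · 6 = 24
  d = 7: d(7) · φ(42/7) = 2 · 2 = 4
  d = 14: d(14) · φ(42/14) = 4 · 2 = 8
  d = 21: d(21) · φ(42/21) = 4 · 1 = 4
  d = 42: d(42) · φ(42/42) = 8 · 1 = 8
Summing: (d * φ)(42) = 12 + 24 + 12 + 24 + 4 + 8 + 4 + 8 = 96.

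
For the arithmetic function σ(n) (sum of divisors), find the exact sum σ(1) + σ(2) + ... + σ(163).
Σ_{n ≤ 163} σ(n) = 21873

Compute σ(n) for each 1 ≤ n ≤ 163: σ(1) = 1, σ(2) = 3, σ(3) = 4, σ(4) = 7, σ(5) = 6, σ(6) = 12, σ(7) = 8, σ(8) = 15, σ(9) = 13, σ(10) = 18, σ(11) = 12, σ(12) = 28, σ(13) = 14, σ(14) = 24, σ(15) = 24, σ(16) = 31, σ(17) = 18, σ(18) = 39, σ(19) = 20, σ(20) = 42, σ(21) = 32, σ(22) = 36, σ(23) = 24, σ(24) = 60, σ(25) = 31, σ(26) = 42, σ(27) = 40, σ(28) = 56, σ(29) = 30, σ(30) = 72, σ(31) = 32, σ(32) = 63, σ(33) = 48, σ(34) = 54, σ(35) = 48, σ(36) = 91, σ(37) = 38, σ(38) = 60, σ(39) = 56, σ(40) = 90, σ(41) = 42, σ(42) = 96, σ(43) = 44, σ(44) = 84, σ(45) = 78, σ(46) = 72, σ(47) = 48, σ(48) = 124, σ(49) = 57, σ(50) = 93, σ(51) = 72, σ(52) = 98, σ(53) = 54, σ(54) = 120, σ(55) = 72, σ(56) = 120, σ(57) = 80, σ(58) = 90, σ(59) = 60, σ(60) = 168, σ(61) = 62, σ(62) = 96, σ(63) = 104, σ(64) = 127, σ(65) = 84, σ(66) = 144, σ(67) = 68, σ(68) = 126, σ(69) = 96, σ(70) = 144, σ(71) = 72, σ(72) = 195, σ(73) = 74, σ(74) = 114, σ(75) = 124, σ(76) = 140, σ(77) = 96, σ(78) = 168, σ(79) = 80, σ(80) = 186, σ(81) = 121, σ(82) = 126, σ(83) = 84, σ(84) = 224, σ(85) = 108, σ(86) = 132, σ(87) = 120, σ(88) = 180, σ(89) = 90, σ(90) = 234, σ(91) = 112, σ(92) = 168, σ(93) = 128, σ(94) = 144, σ(95) = 120, σ(96) = 252, σ(97) = 98, σ(98) = 171, σ(99) = 156, σ(100) = 217, σ(101) = 102, σ(102) = 216, σ(103) = 104, σ(104) = 210, σ(105) = 192, σ(106) = 162, σ(107) = 108, σ(108) = 280, σ(109) = 110, σ(110) = 216, σ(111) = 152, σ(112) = 248, σ(113) = 114, σ(114) = 240, σ(115) = 144, σ(116) = 210, σ(117) = 182, σ(118) = 180, σ(119) = 144, σ(120) = 360, σ(121) = 133, σ(122) = 186, σ(123) = 168, σ(124) = 224, σ(125) = 156, σ(126) = 312, σ(127) = 128, σ(128) = 255, σ(129) = 176, σ(130) = 252, σ(131) = 132, σ(132) = 336, σ(133) = 160, σ(134) = 204, σ(135) = 240, σ(136) = 270, σ(137) = 138, σ(138) = 288, σ(139) = 140, σ(140) = 336, σ(141) = 192, σ(142) = 216, σ(143) = 168, σ(144) = 403, σ(145) = 180, σ(146) = 222, σ(147) = 228, σ(148) = 266, σ(149) = 150, σ(150) = 372, σ(151) = 152, σ(152) = 300, σ(153) = 234, σ(154) = 288, σ(155) = 192, σ(156) = 392, σ(157) = 158, σ(158) = 240, σ(159) = 216, σ(160) = 378, σ(161) = 192, σ(162) = 363, σ(163) = 164. Summing all 163 values: 21873. (Average order: Σ_{n ≤ x} σ(n) ~ (π²/12) x². For x = 163, (π²/12)·163² ≈ 21852.13.)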